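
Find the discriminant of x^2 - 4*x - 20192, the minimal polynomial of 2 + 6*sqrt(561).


The element 2 + 6*sqrt(561) has minimal polynomial:
x^2 - 4*x - 20192
Discriminant = (-4)^2 - 4*(-20192)
= 16 + 80768
= 80784

80784


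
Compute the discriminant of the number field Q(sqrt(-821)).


For K = Q(sqrt(d)) with d squarefree: disc(K) = d if d = 1 mod 4, and disc(K) = 4d if d = 2 or 3 mod 4.
Here d = -821, and d mod 4 = 3.
d = 3 mod 4, not 1 (O_K = Z[sqrt(d)]), so disc(K) = 4d = 4 * (-821) = -3284

-3284


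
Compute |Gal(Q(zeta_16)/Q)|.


|Gal(Q(zeta_16)/Q)| = phi(16)
= 8

8


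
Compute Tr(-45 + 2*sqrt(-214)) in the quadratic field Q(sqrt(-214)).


Tr(a + b*sqrt(d)) = (a + b*sqrt(d)) + (a - b*sqrt(d)) = 2a
= 2 * (-45)
= -90

-90


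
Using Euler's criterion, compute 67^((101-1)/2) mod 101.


p = 101 is prime and the exponent is (p-1)/2 = 50, so by Euler's criterion 67^50 = (67/101) = +1 or -1 mod 101.
Compute by square-and-multiply:
  50 = 32 + 16 + 2 (binary 110010)
  Repeated squaring mod 101: 67^1 = 67, 67^2 = 45, 67^4 = 5, 67^8 = 25, 67^16 = 19, 67^32 = 58
  67^50 = 67^32 * 67^16 * 67^2 = 58 * 19 * 45 mod 101
    58 * 19 = 1102 = 92 mod 101
    92 * 45 = 4140 = 100 mod 101
  67^50 = 100 mod 101
Result 100 = p - 1 = -1 mod 101: 67 is a quadratic non-residue mod 101. As a residue in [0, p-1] the value is 100.
67^50 mod 101 = 100

100


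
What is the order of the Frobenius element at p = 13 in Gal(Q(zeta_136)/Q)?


The Frobenius at p in Gal(Q(zeta_n)/Q) = (Z/nZ)* is the class of p, so its order is ord_136(13), the smallest k >= 1 with 13^k = 1 mod 136.
n = 136 = 2^3 * 17, phi(136) = 64; the order divides phi(n).
Divisors of 64: 1, 2, 4, 8, 16, 32, 64
Repeated squaring mod 136: 13^1 = 13, 13^2 = 33, 13^4 = 1, 13^8 = 1, 13^16 = 1, 13^32 = 1, 13^64 = 1
Test divisors in increasing order:
  k=1: 13^1 = 13 mod 136
  k=2: 13^2 = 33 mod 136
  k=4: 13^4 = 1 mod 136  <- first divisor giving 1
Order = 4

4


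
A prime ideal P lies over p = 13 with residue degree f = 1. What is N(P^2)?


N(P^a) = p^(a*f)
= 13^(2*1)
= 13^2
= 169

169


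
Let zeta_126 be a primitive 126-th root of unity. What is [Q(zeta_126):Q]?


The degree equals Euler's totient phi(126).
126 = 2 * 3^2 * 7
phi(126) = 36

36


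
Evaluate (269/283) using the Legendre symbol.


p = 283 is prime, so compute (269/283) with the reciprocity algorithm (Jacobi-symbol steps: pull out 2s via (2/n), flip via reciprocity, reduce):
  reciprocity: (269/283) -> +(283/269)
  reduce: (14/269)
  pull out 2: (2/269) = -1  (since 269 mod 8 = 5)
  reciprocity: (7/269) -> +(269/7)
  reduce: (3/7)
  reciprocity: (3/7) -> -(7/3)
  reduce: (1/3)
  (1/3) = 1
Product of signs = 1
(269/283) = 1

1


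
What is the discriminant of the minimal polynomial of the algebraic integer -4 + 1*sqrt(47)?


The element -4 + 1*sqrt(47) has minimal polynomial:
x^2 + 8*x - 31
Discriminant = (8)^2 - 4*(-31)
= 64 + 124
= 188

188


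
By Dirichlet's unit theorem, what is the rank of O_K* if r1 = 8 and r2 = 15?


By Dirichlet's unit theorem:
rank = r1 + r2 - 1
= 8 + 15 - 1
= 22

22


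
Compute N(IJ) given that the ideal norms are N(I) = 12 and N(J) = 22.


N(IJ) = N(I) * N(J)
= 12 * 22
= 264

264


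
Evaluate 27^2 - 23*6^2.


x^2 - d*y^2
= 27^2 - 23*6^2
= 729 - 828
= -99

-99


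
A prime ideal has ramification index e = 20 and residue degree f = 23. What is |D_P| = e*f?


|D_P| = e * f
= 20 * 23
= 460

460


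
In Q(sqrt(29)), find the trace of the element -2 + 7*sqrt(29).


Tr(a + b*sqrt(d)) = (a + b*sqrt(d)) + (a - b*sqrt(d)) = 2a
= 2 * (-2)
= -4

-4


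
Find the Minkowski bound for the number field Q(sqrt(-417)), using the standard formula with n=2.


d = -417, d mod 4 = 3, so disc(K) = 4d = -1668; |disc(K)| = 1668
Imaginary quadratic field, so n = 2, s = r2 = 1, r1 = 0
M = (n!/n^n) * (4/pi)^s * sqrt(|disc(K)|) = (2!/2^2) * (4/pi)^1 * sqrt(1668)
= 0.5 * 1.273240 * 40.841156
= 26.0003

26.0003


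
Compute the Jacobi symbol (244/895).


Compute (244/895) via quadratic reciprocity:
  pull out 2: (2/895) = +1  (since 895 mod 8 = 7)
  pull out 2: (2/895) = +1  (since 895 mod 8 = 7)
  reciprocity: (61/895) -> +(895/61)
  reduce: (41/61)
  reciprocity: (41/61) -> +(61/41)
  reduce: (20/41)
  pull out 2: (2/41) = +1  (since 41 mod 8 = 1)
  pull out 2: (2/41) = +1  (since 41 mod 8 = 1)
  reciprocity: (5/41) -> +(41/5)
  reduce: (1/5)
  (1/5) = 1
Product of signs = 1

1


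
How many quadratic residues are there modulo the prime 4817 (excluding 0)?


For prime p, the number of non-zero quadratic residues is (p-1)/2.
= (4817-1)/2
= 2408

2408


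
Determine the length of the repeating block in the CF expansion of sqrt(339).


Run the CF algorithm for sqrt(339).
a_0 = floor(sqrt(339)) = 18; set m_0=0, q_0=1.
Recurrence: m' = q*a - m,  q' = (d - m'^2)/q,  a' = floor((a_0 + m')/q').
  step 1: m=18, q=15, a=2
  step 2: m=12, q=13, a=2
  step 3: m=14, q=11, a=2
  step 4: m=8, q=25, a=1
  step 5: m=17, q=2, a=17
  step 6: m=17, q=25, a=1
  step 7: m=8, q=11, a=2
  step 8: m=14, q=13, a=2
  step 9: m=12, q=15, a=2
  step 10: m=18, q=1, a=36
a_10 = 2*a_0 = 36, so the period closes here.
sqrt(339) = [18; 2, 2, 2, 1, 17, 1, 2, 2, 2, 36]
Period length = 10

10


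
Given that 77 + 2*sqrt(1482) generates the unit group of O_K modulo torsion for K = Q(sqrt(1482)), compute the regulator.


epsilon = 77 + 2*sqrt(1482)
= 153.9935
R = ln(153.9935)
= 5.0369

5.0369


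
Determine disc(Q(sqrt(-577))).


For K = Q(sqrt(d)) with d squarefree: disc(K) = d if d = 1 mod 4, and disc(K) = 4d if d = 2 or 3 mod 4.
Here d = -577, and d mod 4 = 3.
d = 3 mod 4, not 1 (O_K = Z[sqrt(d)]), so disc(K) = 4d = 4 * (-577) = -2308

-2308


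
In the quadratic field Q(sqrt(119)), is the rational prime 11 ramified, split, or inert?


K = Q(sqrt(119)). Since d mod 4 = 3, disc(K) = 476.
Check p | disc: 476 mod 11 = 3.
p does not divide disc. Compute Legendre symbol (d/p):
9^((11-1)/2) mod 11 = 1
(d/p) = 1, so p splits: (p) = P*P' with e=1, f=1, g=2.
Therefore p is split.

split


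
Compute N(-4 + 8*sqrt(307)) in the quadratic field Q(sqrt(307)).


N(a + b*sqrt(d)) = a^2 - d*b^2
= (-4)^2 - (307)*(8)^2
= 16 - 19648
= -19632

-19632


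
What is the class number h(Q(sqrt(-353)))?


K = Q(sqrt(-353)). d mod 4 = 3, so D = disc(K) = 4d = -1412
h(K) equals the number of primitive reduced positive-definite forms (a, b, c) = a*x^2 + b*x*y + c*y^2 with b^2 - 4ac = D,
where reduced means |b| <= a <= c, with b >= 0 whenever |b| = a or a = c, and primitive means gcd(a, b, c) = 1.
Reduced forces 3a^2 <= |D| = 1412, so 1 <= a <= 21; b must have the parity of D, and c = (b^2 - D)/(4a) must be an integer >= a.
Enumerate a = 1..21, b in [-a, a]:
  a=1: (1, 0, 353)  [1]
  a=2: (2, 2, 177)  [1]
  a=3: (3, -2, 118), (3, 2, 118)  [2]
  a=4..5: none
  a=6: (6, -2, 59), (6, 2, 59)  [2]
  a=7: (7, -4, 51), (7, 4, 51)  [2]
  a=8: none
  a=9: (9, -8, 41), (9, 8, 41)  [2]
  a=10..13: none
  a=14: (14, -10, 27), (14, 10, 27)  [2]
  a=15..16: none
  a=17: (17, -4, 21), (17, 4, 21)  [2]
  a=18: (18, -10, 21), (18, 10, 21)  [2]
  a=19..21: none
Total reduced forms: 1 + 1 + 2 + 2 + 2 + 2 + 2 + 2 + 2 = 16
h = 16

16


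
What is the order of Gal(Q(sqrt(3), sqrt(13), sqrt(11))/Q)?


The 3 square roots of distinct primes are multiplicatively independent over Q,
so [K:Q] = 2^3 and Gal(K/Q) is isomorphic to (Z/2Z)^3.
|Gal| = 2^3 = 8

8


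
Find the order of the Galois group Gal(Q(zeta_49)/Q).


|Gal(Q(zeta_49)/Q)| = phi(49)
= 42

42


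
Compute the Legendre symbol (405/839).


p = 839 is prime, so compute (405/839) with the reciprocity algorithm (Jacobi-symbol steps: pull out 2s via (2/n), flip via reciprocity, reduce):
  reciprocity: (405/839) -> +(839/405)
  reduce: (29/405)
  reciprocity: (29/405) -> +(405/29)
  reduce: (28/29)
  pull out 2: (2/29) = -1  (since 29 mod 8 = 5)
  pull out 2: (2/29) = -1  (since 29 mod 8 = 5)
  reciprocity: (7/29) -> +(29/7)
  reduce: (1/7)
  (1/7) = 1
Product of signs = 1
(405/839) = 1

1


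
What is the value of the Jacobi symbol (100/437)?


Compute (100/437) via quadratic reciprocity:
  pull out 2: (2/437) = -1  (since 437 mod 8 = 5)
  pull out 2: (2/437) = -1  (since 437 mod 8 = 5)
  reciprocity: (25/437) -> +(437/25)
  reduce: (12/25)
  pull out 2: (2/25) = +1  (since 25 mod 8 = 1)
  pull out 2: (2/25) = +1  (since 25 mod 8 = 1)
  reciprocity: (3/25) -> +(25/3)
  reduce: (1/3)
  (1/3) = 1
Product of signs = 1

1


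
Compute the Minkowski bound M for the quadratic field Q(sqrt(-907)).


d = -907, d mod 4 = 1, so disc(K) = d = -907; |disc(K)| = 907
Imaginary quadratic field, so n = 2, s = r2 = 1, r1 = 0
M = (n!/n^n) * (4/pi)^s * sqrt(|disc(K)|) = (2!/2^2) * (4/pi)^1 * sqrt(907)
= 0.5 * 1.273240 * 30.116441
= 19.1727

19.1727


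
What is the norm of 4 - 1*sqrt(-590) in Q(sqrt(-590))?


N(a + b*sqrt(d)) = a^2 - d*b^2
= (4)^2 - (-590)*(-1)^2
= 16 + 590
= 606

606


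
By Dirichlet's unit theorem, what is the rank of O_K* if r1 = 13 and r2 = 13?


By Dirichlet's unit theorem:
rank = r1 + r2 - 1
= 13 + 13 - 1
= 25

25


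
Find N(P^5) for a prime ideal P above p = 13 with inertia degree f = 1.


N(P^a) = p^(a*f)
= 13^(5*1)
= 13^5
= 371293

371293


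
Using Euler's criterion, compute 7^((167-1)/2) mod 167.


p = 167 is prime and the exponent is (p-1)/2 = 83, so by Euler's criterion 7^83 = (7/167) = +1 or -1 mod 167.
Compute by square-and-multiply:
  83 = 64 + 16 + 2 + 1 (binary 1010011)
  Repeated squaring mod 167: 7^1 = 7, 7^2 = 49, 7^4 = 63, 7^8 = 128, 7^16 = 18, 7^32 = 157, 7^64 = 100
  7^83 = 7^64 * 7^16 * 7^2 * 7^1 = 100 * 18 * 49 * 7 mod 167
    100 * 18 = 1800 = 130 mod 167
    130 * 49 = 6370 = 24 mod 167
    24 * 7 = 168 = 1 mod 167
  7^83 = 1 mod 167
Result 1: 7 is a quadratic residue mod 167.
7^83 mod 167 = 1

1


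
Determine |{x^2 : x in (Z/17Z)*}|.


For prime p, the number of non-zero quadratic residues is (p-1)/2.
= (17-1)/2
= 8

8


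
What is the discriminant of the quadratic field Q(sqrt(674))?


For K = Q(sqrt(d)) with d squarefree: disc(K) = d if d = 1 mod 4, and disc(K) = 4d if d = 2 or 3 mod 4.
Here d = 674, and d mod 4 = 2.
d = 2 mod 4, not 1 (O_K = Z[sqrt(d)]), so disc(K) = 4d = 4 * (674) = 2696

2696


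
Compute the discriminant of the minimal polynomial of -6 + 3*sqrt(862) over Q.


The element -6 + 3*sqrt(862) has minimal polynomial:
x^2 + 12*x - 7722
Discriminant = (12)^2 - 4*(-7722)
= 144 + 30888
= 31032

31032


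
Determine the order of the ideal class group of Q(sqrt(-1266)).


K = Q(sqrt(-1266)). d mod 4 = 2, so D = disc(K) = 4d = -5064
h(K) equals the number of primitive reduced positive-definite forms (a, b, c) = a*x^2 + b*x*y + c*y^2 with b^2 - 4ac = D,
where reduced means |b| <= a <= c, with b >= 0 whenever |b| = a or a = c, and primitive means gcd(a, b, c) = 1.
Reduced forces 3a^2 <= |D| = 5064, so 1 <= a <= 41; b must have the parity of D, and c = (b^2 - D)/(4a) must be an integer >= a.
Enumerate a = 1..41, b in [-a, a]:
  a=1: (1, 0, 1266)  [1]
  a=2: (2, 0, 633)  [1]
  a=3: (3, 0, 422)  [1]
  a=4: none
  a=5: (5, -4, 254), (5, 4, 254)  [2]
  a=6: (6, 0, 211)  [1]
  a=7: (7, -2, 181), (7, 2, 181)  [2]
  a=8..9: none
  a=10: (10, -4, 127), (10, 4, 127)  [2]
  a=11..13: none
  a=14: (14, -12, 93), (14, 12, 93)  [2]
  a=15: (15, -6, 85), (15, 6, 85)  [2]
  a=16: none
  a=17: (17, -6, 75), (17, 6, 75)  [2]
  a=18: none
  a=19: (19, -16, 70), (19, 16, 70)  [2]
  a=20: none
  a=21: (21, -12, 62), (21, 12, 62)  [2]
  a=22..24: none
  a=25: (25, -6, 51), (25, 6, 51)  [2]
  a=26..29: none
  a=30: (30, -24, 47), (30, 24, 47)  [2]
  a=31: (31, -12, 42), (31, 12, 42)  [2]
  a=32..33: none
  a=34: (34, -28, 43), (34, 28, 43)  [2]
  a=35: (35, -26, 41), (35, -16, 38), (35, 16, 38), (35, 26, 41)  [4]
  a=36..41: none
Total reduced forms: 1 + 1 + 1 + 2 + 1 + 2 + 2 + 2 + 2 + 2 + 2 + 2 + 2 + 2 + 2 + 2 + 4 = 32
h = 32

32


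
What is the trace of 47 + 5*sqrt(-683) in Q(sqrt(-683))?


Tr(a + b*sqrt(d)) = (a + b*sqrt(d)) + (a - b*sqrt(d)) = 2a
= 2 * (47)
= 94

94


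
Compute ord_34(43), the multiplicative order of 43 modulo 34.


We want ord_34(43), the smallest k >= 1 with 43^k = 1 mod 34.
n = 34 = 2 * 17, phi(34) = 16; the order divides phi(n).
Divisors of 16: 1, 2, 4, 8, 16
Repeated squaring mod 34: 43^1 = 9, 43^2 = 13, 43^4 = 33, 43^8 = 1, 43^16 = 1
Test divisors in increasing order:
  k=1: 43^1 = 9 mod 34
  k=2: 43^2 = 13 mod 34
  k=4: 43^4 = 33 mod 34
  k=8: 43^8 = 1 mod 34  <- first divisor giving 1
Order = 8

8


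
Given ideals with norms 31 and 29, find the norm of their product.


N(IJ) = N(I) * N(J)
= 31 * 29
= 899

899


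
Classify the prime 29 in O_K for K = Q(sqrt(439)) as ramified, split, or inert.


K = Q(sqrt(439)). Since d mod 4 = 3, disc(K) = 1756.
Check p | disc: 1756 mod 29 = 16.
p does not divide disc. Compute Legendre symbol (d/p):
4^((29-1)/2) mod 29 = 1
(d/p) = 1, so p splits: (p) = P*P' with e=1, f=1, g=2.
Therefore p is split.

split


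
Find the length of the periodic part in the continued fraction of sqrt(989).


Run the CF algorithm for sqrt(989).
a_0 = floor(sqrt(989)) = 31; set m_0=0, q_0=1.
Recurrence: m' = q*a - m,  q' = (d - m'^2)/q,  a' = floor((a_0 + m')/q').
  step 1: m=31, q=28, a=2
  step 2: m=25, q=13, a=4
  step 3: m=27, q=20, a=2
  step 4: m=13, q=41, a=1
  step 5: m=28, q=5, a=11
  step 6: m=27, q=52, a=1
  step 7: m=25, q=7, a=8
  step 8: m=31, q=4, a=15
  step 9: m=29, q=37, a=1
  step 10: m=8, q=25, a=1
  step 11: m=17, q=28, a=1
  step 12: m=11, q=31, a=1
  step 13: m=20, q=19, a=2
  step 14: m=18, q=35, a=1
  step 15: m=17, q=20, a=2
  step 16: m=23, q=23, a=2
  step 17: m=23, q=20, a=2
  step 18: m=17, q=35, a=1
  step 19: m=18, q=19, a=2
  step 20: m=20, q=31, a=1
  step 21: m=11, q=28, a=1
  step 22: m=17, q=25, a=1
  step 23: m=8, q=37, a=1
  step 24: m=29, q=4, a=15
  step 25: m=31, q=7, a=8
  step 26: m=25, q=52, a=1
  step 27: m=27, q=5, a=11
  step 28: m=28, q=41, a=1
  step 29: m=13, q=20, a=2
  step 30: m=27, q=13, a=4
  step 31: m=25, q=28, a=2
  step 32: m=31, q=1, a=62
a_32 = 2*a_0 = 62, so the period closes here.
sqrt(989) = [31; 2, 4, 2, 1, 11, 1, 8, 15, 1, 1, 1, 1, 2, 1, 2, 2, 2, 1, 2, 1, 1, 1, 1, 15, 8, 1, 11, 1, 2, 4, 2, 62]
Period length = 32

32


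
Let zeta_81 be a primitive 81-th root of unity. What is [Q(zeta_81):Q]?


The degree equals Euler's totient phi(81).
81 = 3^4
phi(81) = 54

54


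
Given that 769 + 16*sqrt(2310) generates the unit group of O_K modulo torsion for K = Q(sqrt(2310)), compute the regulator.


epsilon = 769 + 16*sqrt(2310)
= 1537.9993
R = ln(1537.9993)
= 7.3382

7.3382


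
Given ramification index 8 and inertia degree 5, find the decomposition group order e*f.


|D_P| = e * f
= 8 * 5
= 40

40


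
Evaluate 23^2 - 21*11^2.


x^2 - d*y^2
= 23^2 - 21*11^2
= 529 - 2541
= -2012

-2012


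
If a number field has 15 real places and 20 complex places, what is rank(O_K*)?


By Dirichlet's unit theorem:
rank = r1 + r2 - 1
= 15 + 20 - 1
= 34

34


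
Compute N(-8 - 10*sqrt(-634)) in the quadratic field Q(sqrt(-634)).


N(a + b*sqrt(d)) = a^2 - d*b^2
= (-8)^2 - (-634)*(-10)^2
= 64 + 63400
= 63464

63464


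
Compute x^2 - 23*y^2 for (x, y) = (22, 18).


x^2 - d*y^2
= 22^2 - 23*18^2
= 484 - 7452
= -6968

-6968


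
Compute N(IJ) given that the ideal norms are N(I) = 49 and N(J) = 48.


N(IJ) = N(I) * N(J)
= 49 * 48
= 2352

2352


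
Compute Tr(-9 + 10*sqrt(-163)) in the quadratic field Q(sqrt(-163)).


Tr(a + b*sqrt(d)) = (a + b*sqrt(d)) + (a - b*sqrt(d)) = 2a
= 2 * (-9)
= -18

-18


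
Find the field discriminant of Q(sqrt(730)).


For K = Q(sqrt(d)) with d squarefree: disc(K) = d if d = 1 mod 4, and disc(K) = 4d if d = 2 or 3 mod 4.
Here d = 730, and d mod 4 = 2.
d = 2 mod 4, not 1 (O_K = Z[sqrt(d)]), so disc(K) = 4d = 4 * (730) = 2920

2920


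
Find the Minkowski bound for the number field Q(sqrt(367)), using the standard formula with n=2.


d = 367, d mod 4 = 3, so disc(K) = 4d = 1468; |disc(K)| = 1468
Real quadratic field, so n = 2, s = r2 = 0, r1 = 2
M = (n!/n^n) * (4/pi)^s * sqrt(|disc(K)|) = (2!/2^2) * (4/pi)^0 * sqrt(1468)
= 0.5 * 1.000000 * 38.314488
= 19.1572

19.1572


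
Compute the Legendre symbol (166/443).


p = 443 is prime, so compute (166/443) with the reciprocity algorithm (Jacobi-symbol steps: pull out 2s via (2/n), flip via reciprocity, reduce):
  pull out 2: (2/443) = -1  (since 443 mod 8 = 3)
  reciprocity: (83/443) -> -(443/83)
  reduce: (28/83)
  pull out 2: (2/83) = -1  (since 83 mod 8 = 3)
  pull out 2: (2/83) = -1  (since 83 mod 8 = 3)
  reciprocity: (7/83) -> -(83/7)
  reduce: (6/7)
  pull out 2: (2/7) = +1  (since 7 mod 8 = 7)
  reciprocity: (3/7) -> -(7/3)
  reduce: (1/3)
  (1/3) = 1
Product of signs = 1
(166/443) = 1

1


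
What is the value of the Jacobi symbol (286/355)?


Compute (286/355) via quadratic reciprocity:
  pull out 2: (2/355) = -1  (since 355 mod 8 = 3)
  reciprocity: (143/355) -> -(355/143)
  reduce: (69/143)
  reciprocity: (69/143) -> +(143/69)
  reduce: (5/69)
  reciprocity: (5/69) -> +(69/5)
  reduce: (4/5)
  pull out 2: (2/5) = -1  (since 5 mod 8 = 5)
  pull out 2: (2/5) = -1  (since 5 mod 8 = 5)
  (1/5) = 1
Product of signs = 1

1


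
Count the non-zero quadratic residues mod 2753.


For prime p, the number of non-zero quadratic residues is (p-1)/2.
= (2753-1)/2
= 1376

1376


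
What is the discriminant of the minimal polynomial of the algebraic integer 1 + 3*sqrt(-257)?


The element 1 + 3*sqrt(-257) has minimal polynomial:
x^2 - 2*x + 2314
Discriminant = (-2)^2 - 4*(2314)
= 4 - 9256
= -9252

-9252


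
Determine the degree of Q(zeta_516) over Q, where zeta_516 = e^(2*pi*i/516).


The degree equals Euler's totient phi(516).
516 = 2^2 * 3 * 43
phi(516) = 168

168


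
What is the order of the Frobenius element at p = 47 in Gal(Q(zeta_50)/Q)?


The Frobenius at p in Gal(Q(zeta_n)/Q) = (Z/nZ)* is the class of p, so its order is ord_50(47), the smallest k >= 1 with 47^k = 1 mod 50.
n = 50 = 2 * 5^2, phi(50) = 20; the order divides phi(n).
Divisors of 20: 1, 2, 4, 5, 10, 20
Repeated squaring mod 50: 47^1 = 47, 47^2 = 9, 47^4 = 31, 47^8 = 11, 47^16 = 21
Test divisors in increasing order:
  k=1: 47^1 = 47 mod 50
  k=2: 47^2 = 9 mod 50
  k=4: 47^4 = 31 mod 50
  k=5: 47^5 = 31 * 47 = 7 mod 50
  k=10: 47^10 = 11 * 9 = 49 mod 50
  k=20: 47^20 = 21 * 31 = 1 mod 50  <- first divisor giving 1
Order = 20

20


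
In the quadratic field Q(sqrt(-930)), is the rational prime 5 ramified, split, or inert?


K = Q(sqrt(-930)). Since d mod 4 = 2, disc(K) = -3720.
Check p | disc: -3720 mod 5 = 0.
p divides disc, so p ramifies: (p) = P^2 with e=2, f=1, g=1.
Therefore p is ramified.

ramified


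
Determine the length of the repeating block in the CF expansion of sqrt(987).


Run the CF algorithm for sqrt(987).
a_0 = floor(sqrt(987)) = 31; set m_0=0, q_0=1.
Recurrence: m' = q*a - m,  q' = (d - m'^2)/q,  a' = floor((a_0 + m')/q').
  step 1: m=31, q=26, a=2
  step 2: m=21, q=21, a=2
  step 3: m=21, q=26, a=2
  step 4: m=31, q=1, a=62
a_4 = 2*a_0 = 62, so the period closes here.
sqrt(987) = [31; 2, 2, 2, 62]
Period length = 4

4


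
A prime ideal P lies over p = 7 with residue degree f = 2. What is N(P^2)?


N(P^a) = p^(a*f)
= 7^(2*2)
= 7^4
= 2401

2401


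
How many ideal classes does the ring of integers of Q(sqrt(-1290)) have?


K = Q(sqrt(-1290)). d mod 4 = 2, so D = disc(K) = 4d = -5160
h(K) equals the number of primitive reduced positive-definite forms (a, b, c) = a*x^2 + b*x*y + c*y^2 with b^2 - 4ac = D,
where reduced means |b| <= a <= c, with b >= 0 whenever |b| = a or a = c, and primitive means gcd(a, b, c) = 1.
Reduced forces 3a^2 <= |D| = 5160, so 1 <= a <= 41; b must have the parity of D, and c = (b^2 - D)/(4a) must be an integer >= a.
Enumerate a = 1..41, b in [-a, a]:
  a=1: (1, 0, 1290)  [1]
  a=2: (2, 0, 645)  [1]
  a=3: (3, 0, 430)  [1]
  a=4: none
  a=5: (5, 0, 258)  [1]
  a=6: (6, 0, 215)  [1]
  a=7..9: none
  a=10: (10, 0, 129)  [1]
  a=11..12: none
  a=13: (13, -12, 102), (13, 12, 102)  [2]
  a=14: none
  a=15: (15, 0, 86)  [1]
  a=16: none
  a=17: (17, -12, 78), (17, 12, 78)  [2]
  a=18..25: none
  a=26: (26, -12, 51), (26, 12, 51)  [2]
  a=27..29: none
  a=30: (30, 0, 43)  [1]
  a=31..33: none
  a=34: (34, -12, 39), (34, 12, 39)  [2]
  a=35..41: none
Total reduced forms: 1 + 1 + 1 + 1 + 1 + 1 + 2 + 1 + 2 + 2 + 1 + 2 = 16
h = 16

16


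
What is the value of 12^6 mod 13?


p = 13 is prime and the exponent is (p-1)/2 = 6, so by Euler's criterion 12^6 = (12/13) = +1 or -1 mod 13.
Compute by square-and-multiply:
  6 = 4 + 2 (binary 110)
  Repeated squaring mod 13: 12^1 = 12, 12^2 = 1, 12^4 = 1
  12^6 = 12^4 * 12^2 = 1 * 1 mod 13
    1 * 1 = 1 = 1 mod 13
  12^6 = 1 mod 13
Result 1: 12 is a quadratic residue mod 13.
12^6 mod 13 = 1

1


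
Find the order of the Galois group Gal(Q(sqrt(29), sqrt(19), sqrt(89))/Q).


The 3 square roots of distinct primes are multiplicatively independent over Q,
so [K:Q] = 2^3 and Gal(K/Q) is isomorphic to (Z/2Z)^3.
|Gal| = 2^3 = 8

8


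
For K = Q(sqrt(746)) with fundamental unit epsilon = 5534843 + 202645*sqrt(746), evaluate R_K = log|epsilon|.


epsilon = 5534843 + 202645*sqrt(746)
= 1.1070e+07
R = ln(1.1070e+07)
= 16.2197

16.2197


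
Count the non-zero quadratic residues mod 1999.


For prime p, the number of non-zero quadratic residues is (p-1)/2.
= (1999-1)/2
= 999

999


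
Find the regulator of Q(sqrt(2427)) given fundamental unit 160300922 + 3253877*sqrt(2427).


epsilon = 160300922 + 3253877*sqrt(2427)
= 3.2060e+08
R = ln(3.2060e+08)
= 19.5857

19.5857


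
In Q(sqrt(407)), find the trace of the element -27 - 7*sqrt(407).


Tr(a + b*sqrt(d)) = (a + b*sqrt(d)) + (a - b*sqrt(d)) = 2a
= 2 * (-27)
= -54

-54


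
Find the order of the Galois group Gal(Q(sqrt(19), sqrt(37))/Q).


The 2 square roots of distinct primes are multiplicatively independent over Q,
so [K:Q] = 2^2 and Gal(K/Q) is isomorphic to (Z/2Z)^2.
|Gal| = 2^2 = 4

4


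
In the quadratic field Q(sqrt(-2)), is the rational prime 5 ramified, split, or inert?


K = Q(sqrt(-2)). Since d mod 4 = 2, disc(K) = -8.
Check p | disc: -8 mod 5 = 2.
p does not divide disc. Compute Legendre symbol (d/p):
3^((5-1)/2) mod 5 = -1
(d/p) = -1, so p is inert: (p) stays prime with e=1, f=2, g=1.
Therefore p is inert.

inert


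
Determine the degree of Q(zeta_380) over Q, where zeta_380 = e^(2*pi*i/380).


The degree equals Euler's totient phi(380).
380 = 2^2 * 5 * 19
phi(380) = 144

144


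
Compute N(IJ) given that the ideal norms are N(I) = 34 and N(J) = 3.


N(IJ) = N(I) * N(J)
= 34 * 3
= 102

102


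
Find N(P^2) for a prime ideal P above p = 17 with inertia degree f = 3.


N(P^a) = p^(a*f)
= 17^(2*3)
= 17^6
= 24137569

24137569


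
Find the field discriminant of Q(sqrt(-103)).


For K = Q(sqrt(d)) with d squarefree: disc(K) = d if d = 1 mod 4, and disc(K) = 4d if d = 2 or 3 mod 4.
Here d = -103, and d mod 4 = 1.
d = 1 mod 4 (O_K = Z[(1+sqrt(d))/2]), so disc(K) = d = -103

-103


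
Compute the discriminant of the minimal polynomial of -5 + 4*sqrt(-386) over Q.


The element -5 + 4*sqrt(-386) has minimal polynomial:
x^2 + 10*x + 6201
Discriminant = (10)^2 - 4*(6201)
= 100 - 24804
= -24704

-24704


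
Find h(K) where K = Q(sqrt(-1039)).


K = Q(sqrt(-1039)). d mod 4 = 1, so D = disc(K) = d = -1039
h(K) equals the number of primitive reduced positive-definite forms (a, b, c) = a*x^2 + b*x*y + c*y^2 with b^2 - 4ac = D,
where reduced means |b| <= a <= c, with b >= 0 whenever |b| = a or a = c, and primitive means gcd(a, b, c) = 1.
Reduced forces 3a^2 <= |D| = 1039, so 1 <= a <= 18; b must have the parity of D, and c = (b^2 - D)/(4a) must be an integer >= a.
Enumerate a = 1..18, b in [-a, a]:
  a=1: (1, 1, 260)  [1]
  a=2: (2, -1, 130), (2, 1, 130)  [2]
  a=3: none
  a=4: (4, -1, 65), (4, 1, 65)  [2]
  a=5: (5, -1, 52), (5, 1, 52)  [2]
  a=6: none
  a=7: (7, -5, 38), (7, 5, 38)  [2]
  a=8: (8, -7, 34), (8, 7, 34)  [2]
  a=9: none
  a=10: (10, -9, 28), (10, -1, 26), (10, 1, 26), (10, 9, 28)  [4]
  a=11..12: none
  a=13: (13, -1, 20), (13, 1, 20)  [2]
  a=14: (14, -9, 20), (14, -5, 19), (14, 5, 19), (14, 9, 20)  [4]
  a=15: none
  a=16: (16, -7, 17), (16, 7, 17)  [2]
  a=17..18: none
Total reduced forms: 1 + 2 + 2 + 2 + 2 + 2 + 4 + 2 + 4 + 2 = 23
h = 23

23


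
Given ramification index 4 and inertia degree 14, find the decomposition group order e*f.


|D_P| = e * f
= 4 * 14
= 56

56


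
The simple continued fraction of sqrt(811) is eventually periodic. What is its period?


Run the CF algorithm for sqrt(811).
a_0 = floor(sqrt(811)) = 28; set m_0=0, q_0=1.
Recurrence: m' = q*a - m,  q' = (d - m'^2)/q,  a' = floor((a_0 + m')/q').
  step 1: m=28, q=27, a=2
  step 2: m=26, q=5, a=10
  step 3: m=24, q=47, a=1
  step 4: m=23, q=6, a=8
  step 5: m=25, q=31, a=1
  step 6: m=6, q=25, a=1
  step 7: m=19, q=18, a=2
  step 8: m=17, q=29, a=1
  step 9: m=12, q=23, a=1
  step 10: m=11, q=30, a=1
  step 11: m=19, q=15, a=3
  step 12: m=26, q=9, a=6
  step 13: m=28, q=3, a=18
  step 14: m=26, q=45, a=1
  step 15: m=19, q=10, a=4
  step 16: m=21, q=37, a=1
  step 17: m=16, q=15, a=2
  step 18: m=14, q=41, a=1
  step 19: m=27, q=2, a=27
  step 20: m=27, q=41, a=1
  step 21: m=14, q=15, a=2
  step 22: m=16, q=37, a=1
  step 23: m=21, q=10, a=4
  step 24: m=19, q=45, a=1
  step 25: m=26, q=3, a=18
  step 26: m=28, q=9, a=6
  step 27: m=26, q=15, a=3
  step 28: m=19, q=30, a=1
  step 29: m=11, q=23, a=1
  step 30: m=12, q=29, a=1
  step 31: m=17, q=18, a=2
  step 32: m=19, q=25, a=1
  step 33: m=6, q=31, a=1
  step 34: m=25, q=6, a=8
  step 35: m=23, q=47, a=1
  step 36: m=24, q=5, a=10
  step 37: m=26, q=27, a=2
  step 38: m=28, q=1, a=56
a_38 = 2*a_0 = 56, so the period closes here.
sqrt(811) = [28; 2, 10, 1, 8, 1, 1, 2, 1, 1, 1, 3, 6, 18, 1, 4, 1, 2, 1, 27, 1, 2, 1, 4, 1, 18, 6, 3, 1, 1, 1, 2, 1, 1, 8, 1, 10, 2, 56]
Period length = 38

38


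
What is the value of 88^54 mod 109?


p = 109 is prime and the exponent is (p-1)/2 = 54, so by Euler's criterion 88^54 = (88/109) = +1 or -1 mod 109.
Compute by square-and-multiply:
  54 = 32 + 16 + 4 + 2 (binary 110110)
  Repeated squaring mod 109: 88^1 = 88, 88^2 = 5, 88^4 = 25, 88^8 = 80, 88^16 = 78, 88^32 = 89
  88^54 = 88^32 * 88^16 * 88^4 * 88^2 = 89 * 78 * 25 * 5 mod 109
    89 * 78 = 6942 = 75 mod 109
    75 * 25 = 1875 = 22 mod 109
    22 * 5 = 110 = 1 mod 109
  88^54 = 1 mod 109
Result 1: 88 is a quadratic residue mod 109.
88^54 mod 109 = 1

1


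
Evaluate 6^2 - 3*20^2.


x^2 - d*y^2
= 6^2 - 3*20^2
= 36 - 1200
= -1164

-1164


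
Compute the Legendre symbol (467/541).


p = 541 is prime, so compute (467/541) with the reciprocity algorithm (Jacobi-symbol steps: pull out 2s via (2/n), flip via reciprocity, reduce):
  reciprocity: (467/541) -> +(541/467)
  reduce: (74/467)
  pull out 2: (2/467) = -1  (since 467 mod 8 = 3)
  reciprocity: (37/467) -> +(467/37)
  reduce: (23/37)
  reciprocity: (23/37) -> +(37/23)
  reduce: (14/23)
  pull out 2: (2/23) = +1  (since 23 mod 8 = 7)
  reciprocity: (7/23) -> -(23/7)
  reduce: (2/7)
  pull out 2: (2/7) = +1  (since 7 mod 8 = 7)
  (1/7) = 1
Product of signs = 1
(467/541) = 1

1


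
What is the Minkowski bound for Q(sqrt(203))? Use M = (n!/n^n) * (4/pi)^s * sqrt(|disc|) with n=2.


d = 203, d mod 4 = 3, so disc(K) = 4d = 812; |disc(K)| = 812
Real quadratic field, so n = 2, s = r2 = 0, r1 = 2
M = (n!/n^n) * (4/pi)^s * sqrt(|disc(K)|) = (2!/2^2) * (4/pi)^0 * sqrt(812)
= 0.5 * 1.000000 * 28.495614
= 14.2478

14.2478


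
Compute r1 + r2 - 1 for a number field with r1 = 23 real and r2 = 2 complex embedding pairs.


By Dirichlet's unit theorem:
rank = r1 + r2 - 1
= 23 + 2 - 1
= 24

24


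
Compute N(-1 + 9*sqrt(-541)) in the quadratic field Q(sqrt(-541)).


N(a + b*sqrt(d)) = a^2 - d*b^2
= (-1)^2 - (-541)*(9)^2
= 1 + 43821
= 43822

43822


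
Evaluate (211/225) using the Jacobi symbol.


Compute (211/225) via quadratic reciprocity:
  reciprocity: (211/225) -> +(225/211)
  reduce: (14/211)
  pull out 2: (2/211) = -1  (since 211 mod 8 = 3)
  reciprocity: (7/211) -> -(211/7)
  reduce: (1/7)
  (1/7) = 1
Product of signs = 1

1


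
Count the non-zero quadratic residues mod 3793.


For prime p, the number of non-zero quadratic residues is (p-1)/2.
= (3793-1)/2
= 1896

1896


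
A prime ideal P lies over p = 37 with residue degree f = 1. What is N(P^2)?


N(P^a) = p^(a*f)
= 37^(2*1)
= 37^2
= 1369

1369


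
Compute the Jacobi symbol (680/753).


Compute (680/753) via quadratic reciprocity:
  pull out 2: (2/753) = +1  (since 753 mod 8 = 1)
  pull out 2: (2/753) = +1  (since 753 mod 8 = 1)
  pull out 2: (2/753) = +1  (since 753 mod 8 = 1)
  reciprocity: (85/753) -> +(753/85)
  reduce: (73/85)
  reciprocity: (73/85) -> +(85/73)
  reduce: (12/73)
  pull out 2: (2/73) = +1  (since 73 mod 8 = 1)
  pull out 2: (2/73) = +1  (since 73 mod 8 = 1)
  reciprocity: (3/73) -> +(73/3)
  reduce: (1/3)
  (1/3) = 1
Product of signs = 1

1


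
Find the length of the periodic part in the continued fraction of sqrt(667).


Run the CF algorithm for sqrt(667).
a_0 = floor(sqrt(667)) = 25; set m_0=0, q_0=1.
Recurrence: m' = q*a - m,  q' = (d - m'^2)/q,  a' = floor((a_0 + m')/q').
  step 1: m=25, q=42, a=1
  step 2: m=17, q=9, a=4
  step 3: m=19, q=34, a=1
  step 4: m=15, q=13, a=3
  step 5: m=24, q=7, a=7
  step 6: m=25, q=6, a=8
  step 7: m=23, q=23, a=2
  step 8: m=23, q=6, a=8
  step 9: m=25, q=7, a=7
  step 10: m=24, q=13, a=3
  step 11: m=15, q=34, a=1
  step 12: m=19, q=9, a=4
  step 13: m=17, q=42, a=1
  step 14: m=25, q=1, a=50
a_14 = 2*a_0 = 50, so the period closes here.
sqrt(667) = [25; 1, 4, 1, 3, 7, 8, 2, 8, 7, 3, 1, 4, 1, 50]
Period length = 14

14


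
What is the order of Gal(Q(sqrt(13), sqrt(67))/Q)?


The 2 square roots of distinct primes are multiplicatively independent over Q,
so [K:Q] = 2^2 and Gal(K/Q) is isomorphic to (Z/2Z)^2.
|Gal| = 2^2 = 4

4


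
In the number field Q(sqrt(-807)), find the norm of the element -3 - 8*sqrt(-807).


N(a + b*sqrt(d)) = a^2 - d*b^2
= (-3)^2 - (-807)*(-8)^2
= 9 + 51648
= 51657

51657


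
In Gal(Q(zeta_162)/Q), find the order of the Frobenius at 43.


The Frobenius at p in Gal(Q(zeta_n)/Q) = (Z/nZ)* is the class of p, so its order is ord_162(43), the smallest k >= 1 with 43^k = 1 mod 162.
n = 162 = 2 * 3^4, phi(162) = 54; the order divides phi(n).
Divisors of 54: 1, 2, 3, 6, 9, 18, 27, 54
Repeated squaring mod 162: 43^1 = 43, 43^2 = 67, 43^4 = 115, 43^8 = 103, 43^16 = 79, 43^32 = 85
Test divisors in increasing order:
  k=1: 43^1 = 43 mod 162
  k=2: 43^2 = 67 mod 162
  k=3: 43^3 = 67 * 43 = 127 mod 162
  k=6: 43^6 = 115 * 67 = 91 mod 162
  k=9: 43^9 = 103 * 43 = 55 mod 162
  k=18: 43^18 = 79 * 67 = 109 mod 162
  k=27: 43^27 = 79 * 103 * 67 * 43 = 1 mod 162  <- first divisor giving 1
Order = 27

27


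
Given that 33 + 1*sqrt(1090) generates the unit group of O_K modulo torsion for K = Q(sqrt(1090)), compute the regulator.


epsilon = 33 + 1*sqrt(1090)
= 66.0151
R = ln(66.0151)
= 4.1899

4.1899


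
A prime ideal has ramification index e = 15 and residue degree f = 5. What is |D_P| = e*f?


|D_P| = e * f
= 15 * 5
= 75

75


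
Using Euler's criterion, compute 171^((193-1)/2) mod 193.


p = 193 is prime and the exponent is (p-1)/2 = 96, so by Euler's criterion 171^96 = (171/193) = +1 or -1 mod 193.
Compute by square-and-multiply:
  96 = 64 + 32 (binary 1100000)
  Repeated squaring mod 193: 171^1 = 171, 171^2 = 98, 171^4 = 147, 171^8 = 186, 171^16 = 49, 171^32 = 85, 171^64 = 84
  171^96 = 171^64 * 171^32 = 84 * 85 mod 193
    84 * 85 = 7140 = 192 mod 193
  171^96 = 192 mod 193
Result 192 = p - 1 = -1 mod 193: 171 is a quadratic non-residue mod 193. As a residue in [0, p-1] the value is 192.
171^96 mod 193 = 192

192


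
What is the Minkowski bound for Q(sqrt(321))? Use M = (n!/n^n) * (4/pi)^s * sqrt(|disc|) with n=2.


d = 321, d mod 4 = 1, so disc(K) = d = 321; |disc(K)| = 321
Real quadratic field, so n = 2, s = r2 = 0, r1 = 2
M = (n!/n^n) * (4/pi)^s * sqrt(|disc(K)|) = (2!/2^2) * (4/pi)^0 * sqrt(321)
= 0.5 * 1.000000 * 17.916473
= 8.9582

8.9582


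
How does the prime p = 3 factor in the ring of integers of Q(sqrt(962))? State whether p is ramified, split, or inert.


K = Q(sqrt(962)). Since d mod 4 = 2, disc(K) = 3848.
Check p | disc: 3848 mod 3 = 2.
p does not divide disc. Compute Legendre symbol (d/p):
2^((3-1)/2) mod 3 = -1
(d/p) = -1, so p is inert: (p) stays prime with e=1, f=2, g=1.
Therefore p is inert.

inert


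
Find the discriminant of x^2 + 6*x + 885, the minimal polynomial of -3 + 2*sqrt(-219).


The element -3 + 2*sqrt(-219) has minimal polynomial:
x^2 + 6*x + 885
Discriminant = (6)^2 - 4*(885)
= 36 - 3540
= -3504

-3504


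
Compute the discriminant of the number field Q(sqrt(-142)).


For K = Q(sqrt(d)) with d squarefree: disc(K) = d if d = 1 mod 4, and disc(K) = 4d if d = 2 or 3 mod 4.
Here d = -142, and d mod 4 = 2.
d = 2 mod 4, not 1 (O_K = Z[sqrt(d)]), so disc(K) = 4d = 4 * (-142) = -568

-568


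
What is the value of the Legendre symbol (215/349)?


p = 349 is prime, so compute (215/349) with the reciprocity algorithm (Jacobi-symbol steps: pull out 2s via (2/n), flip via reciprocity, reduce):
  reciprocity: (215/349) -> +(349/215)
  reduce: (134/215)
  pull out 2: (2/215) = +1  (since 215 mod 8 = 7)
  reciprocity: (67/215) -> -(215/67)
  reduce: (14/67)
  pull out 2: (2/67) = -1  (since 67 mod 8 = 3)
  reciprocity: (7/67) -> -(67/7)
  reduce: (4/7)
  pull out 2: (2/7) = +1  (since 7 mod 8 = 7)
  pull out 2: (2/7) = +1  (since 7 mod 8 = 7)
  (1/7) = 1
Product of signs = -1
(215/349) = -1

-1


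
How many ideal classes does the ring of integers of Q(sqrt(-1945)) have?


K = Q(sqrt(-1945)). d mod 4 = 3, so D = disc(K) = 4d = -7780
h(K) equals the number of primitive reduced positive-definite forms (a, b, c) = a*x^2 + b*x*y + c*y^2 with b^2 - 4ac = D,
where reduced means |b| <= a <= c, with b >= 0 whenever |b| = a or a = c, and primitive means gcd(a, b, c) = 1.
Reduced forces 3a^2 <= |D| = 7780, so 1 <= a <= 50; b must have the parity of D, and c = (b^2 - D)/(4a) must be an integer >= a.
Enumerate a = 1..50, b in [-a, a]:
  a=1: (1, 0, 1945)  [1]
  a=2: (2, 2, 973)  [1]
  a=3..4: none
  a=5: (5, 0, 389)  [1]
  a=6: none
  a=7: (7, -2, 278), (7, 2, 278)  [2]
  a=8..9: none
  a=10: (10, 10, 197)  [1]
  a=11..13: none
  a=14: (14, -2, 139), (14, 2, 139)  [2]
  a=15..30: none
  a=31: (31, -30, 70), (31, 30, 70)  [2]
  a=32..34: none
  a=35: (35, -30, 62), (35, 30, 62)  [2]
  a=36: none
  a=37: (37, -8, 53), (37, 8, 53)  [2]
  a=38..40: none
  a=41: (41, -16, 49), (41, 16, 49)  [2]
  a=42..50: none
Total reduced forms: 1 + 1 + 1 + 2 + 1 + 2 + 2 + 2 + 2 + 2 = 16
h = 16

16


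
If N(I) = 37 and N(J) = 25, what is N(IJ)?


N(IJ) = N(I) * N(J)
= 37 * 25
= 925

925


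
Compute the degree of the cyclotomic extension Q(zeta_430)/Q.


The degree equals Euler's totient phi(430).
430 = 2 * 5 * 43
phi(430) = 168

168


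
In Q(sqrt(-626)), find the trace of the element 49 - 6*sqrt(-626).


Tr(a + b*sqrt(d)) = (a + b*sqrt(d)) + (a - b*sqrt(d)) = 2a
= 2 * (49)
= 98

98


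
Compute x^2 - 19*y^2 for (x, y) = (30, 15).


x^2 - d*y^2
= 30^2 - 19*15^2
= 900 - 4275
= -3375

-3375


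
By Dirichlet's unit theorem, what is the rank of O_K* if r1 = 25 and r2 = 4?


By Dirichlet's unit theorem:
rank = r1 + r2 - 1
= 25 + 4 - 1
= 28

28


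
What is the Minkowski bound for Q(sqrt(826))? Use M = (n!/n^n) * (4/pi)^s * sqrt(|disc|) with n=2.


d = 826, d mod 4 = 2, so disc(K) = 4d = 3304; |disc(K)| = 3304
Real quadratic field, so n = 2, s = r2 = 0, r1 = 2
M = (n!/n^n) * (4/pi)^s * sqrt(|disc(K)|) = (2!/2^2) * (4/pi)^0 * sqrt(3304)
= 0.5 * 1.000000 * 57.480431
= 28.7402

28.7402


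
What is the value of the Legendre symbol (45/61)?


p = 61 is prime, so compute (45/61) with the reciprocity algorithm (Jacobi-symbol steps: pull out 2s via (2/n), flip via reciprocity, reduce):
  reciprocity: (45/61) -> +(61/45)
  reduce: (16/45)
  pull out 2: (2/45) = -1  (since 45 mod 8 = 5)
  pull out 2: (2/45) = -1  (since 45 mod 8 = 5)
  pull out 2: (2/45) = -1  (since 45 mod 8 = 5)
  pull out 2: (2/45) = -1  (since 45 mod 8 = 5)
  (1/45) = 1
Product of signs = 1
(45/61) = 1

1


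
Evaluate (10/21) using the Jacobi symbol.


Compute (10/21) via quadratic reciprocity:
  pull out 2: (2/21) = -1  (since 21 mod 8 = 5)
  reciprocity: (5/21) -> +(21/5)
  reduce: (1/5)
  (1/5) = 1
Product of signs = -1

-1


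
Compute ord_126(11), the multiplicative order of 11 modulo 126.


We want ord_126(11), the smallest k >= 1 with 11^k = 1 mod 126.
n = 126 = 2 * 3^2 * 7, phi(126) = 36; the order divides phi(n).
Divisors of 36: 1, 2, 3, 4, 6, 9, 12, 18, 36
Repeated squaring mod 126: 11^1 = 11, 11^2 = 121, 11^4 = 25, 11^8 = 121, 11^16 = 25, 11^32 = 121
Test divisors in increasing order:
  k=1: 11^1 = 11 mod 126
  k=2: 11^2 = 121 mod 126
  k=3: 11^3 = 121 * 11 = 71 mod 126
  k=4: 11^4 = 25 mod 126
  k=6: 11^6 = 25 * 121 = 1 mod 126  <- first divisor giving 1
Order = 6

6


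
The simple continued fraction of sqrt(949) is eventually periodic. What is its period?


Run the CF algorithm for sqrt(949).
a_0 = floor(sqrt(949)) = 30; set m_0=0, q_0=1.
Recurrence: m' = q*a - m,  q' = (d - m'^2)/q,  a' = floor((a_0 + m')/q').
  step 1: m=30, q=49, a=1
  step 2: m=19, q=12, a=4
  step 3: m=29, q=9, a=6
  step 4: m=25, q=36, a=1
  step 5: m=11, q=23, a=1
  step 6: m=12, q=35, a=1
  step 7: m=23, q=12, a=4
  step 8: m=25, q=27, a=2
  step 9: m=29, q=4, a=14
  step 10: m=27, q=55, a=1
  step 11: m=28, q=3, a=19
  step 12: m=29, q=36, a=1
  step 13: m=7, q=25, a=1
  step 14: m=18, q=25, a=1
  step 15: m=7, q=36, a=1
  step 16: m=29, q=3, a=19
  step 17: m=28, q=55, a=1
  step 18: m=27, q=4, a=14
  step 19: m=29, q=27, a=2
  step 20: m=25, q=12, a=4
  step 21: m=23, q=35, a=1
  step 22: m=12, q=23, a=1
  step 23: m=11, q=36, a=1
  step 24: m=25, q=9, a=6
  step 25: m=29, q=12, a=4
  step 26: m=19, q=49, a=1
  step 27: m=30, q=1, a=60
a_27 = 2*a_0 = 60, so the period closes here.
sqrt(949) = [30; 1, 4, 6, 1, 1, 1, 4, 2, 14, 1, 19, 1, 1, 1, 1, 19, 1, 14, 2, 4, 1, 1, 1, 6, 4, 1, 60]
Period length = 27

27


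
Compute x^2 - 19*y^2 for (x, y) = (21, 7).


x^2 - d*y^2
= 21^2 - 19*7^2
= 441 - 931
= -490

-490


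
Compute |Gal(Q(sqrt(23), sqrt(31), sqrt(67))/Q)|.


The 3 square roots of distinct primes are multiplicatively independent over Q,
so [K:Q] = 2^3 and Gal(K/Q) is isomorphic to (Z/2Z)^3.
|Gal| = 2^3 = 8

8


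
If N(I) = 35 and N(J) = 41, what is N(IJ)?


N(IJ) = N(I) * N(J)
= 35 * 41
= 1435

1435


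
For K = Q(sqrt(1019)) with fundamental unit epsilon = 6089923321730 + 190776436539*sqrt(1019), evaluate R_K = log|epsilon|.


epsilon = 6089923321730 + 190776436539*sqrt(1019)
= 1.2180e+13
R = ln(1.2180e+13)
= 30.1308

30.1308


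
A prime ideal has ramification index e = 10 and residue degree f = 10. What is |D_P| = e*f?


|D_P| = e * f
= 10 * 10
= 100

100


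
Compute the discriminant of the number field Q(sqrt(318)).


For K = Q(sqrt(d)) with d squarefree: disc(K) = d if d = 1 mod 4, and disc(K) = 4d if d = 2 or 3 mod 4.
Here d = 318, and d mod 4 = 2.
d = 2 mod 4, not 1 (O_K = Z[sqrt(d)]), so disc(K) = 4d = 4 * (318) = 1272

1272


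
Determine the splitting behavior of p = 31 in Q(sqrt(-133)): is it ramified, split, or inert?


K = Q(sqrt(-133)). Since d mod 4 = 3, disc(K) = -532.
Check p | disc: -532 mod 31 = 26.
p does not divide disc. Compute Legendre symbol (d/p):
22^((31-1)/2) mod 31 = -1
(d/p) = -1, so p is inert: (p) stays prime with e=1, f=2, g=1.
Therefore p is inert.

inert


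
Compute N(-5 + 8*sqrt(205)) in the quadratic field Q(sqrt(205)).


N(a + b*sqrt(d)) = a^2 - d*b^2
= (-5)^2 - (205)*(8)^2
= 25 - 13120
= -13095

-13095


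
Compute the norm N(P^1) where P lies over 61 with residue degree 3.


N(P^a) = p^(a*f)
= 61^(1*3)
= 61^3
= 226981

226981
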